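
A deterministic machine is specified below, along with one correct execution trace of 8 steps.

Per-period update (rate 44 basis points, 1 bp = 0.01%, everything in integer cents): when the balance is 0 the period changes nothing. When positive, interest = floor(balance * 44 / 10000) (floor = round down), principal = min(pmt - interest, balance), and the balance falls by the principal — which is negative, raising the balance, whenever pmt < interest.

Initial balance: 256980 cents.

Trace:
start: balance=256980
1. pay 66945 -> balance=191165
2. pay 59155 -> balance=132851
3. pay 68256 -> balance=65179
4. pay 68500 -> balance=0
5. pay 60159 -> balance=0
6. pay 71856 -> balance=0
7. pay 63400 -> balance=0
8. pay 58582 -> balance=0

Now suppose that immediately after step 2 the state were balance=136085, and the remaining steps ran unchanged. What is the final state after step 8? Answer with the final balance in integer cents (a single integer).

0

state after step 2 := balance=136085
3. pay 68256 -> balance=68427
4. pay 68500 -> balance=228
5. pay 60159 -> balance=0
6. pay 71856 -> balance=0
7. pay 63400 -> balance=0
8. pay 58582 -> balance=0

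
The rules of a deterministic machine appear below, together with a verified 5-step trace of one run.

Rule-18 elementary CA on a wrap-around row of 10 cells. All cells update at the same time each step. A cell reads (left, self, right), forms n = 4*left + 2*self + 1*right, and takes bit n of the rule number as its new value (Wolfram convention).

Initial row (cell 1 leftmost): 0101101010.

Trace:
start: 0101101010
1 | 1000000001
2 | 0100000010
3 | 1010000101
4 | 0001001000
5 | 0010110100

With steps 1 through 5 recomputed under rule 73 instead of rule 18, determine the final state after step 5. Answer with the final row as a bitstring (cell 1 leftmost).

0101101011

(re-executing steps 1..5 under rule 73; state before step 1: 0101101010)
1 | 0001100000
2 | 1101101111
3 | 0101101000
4 | 0001100011
5 | 0101101011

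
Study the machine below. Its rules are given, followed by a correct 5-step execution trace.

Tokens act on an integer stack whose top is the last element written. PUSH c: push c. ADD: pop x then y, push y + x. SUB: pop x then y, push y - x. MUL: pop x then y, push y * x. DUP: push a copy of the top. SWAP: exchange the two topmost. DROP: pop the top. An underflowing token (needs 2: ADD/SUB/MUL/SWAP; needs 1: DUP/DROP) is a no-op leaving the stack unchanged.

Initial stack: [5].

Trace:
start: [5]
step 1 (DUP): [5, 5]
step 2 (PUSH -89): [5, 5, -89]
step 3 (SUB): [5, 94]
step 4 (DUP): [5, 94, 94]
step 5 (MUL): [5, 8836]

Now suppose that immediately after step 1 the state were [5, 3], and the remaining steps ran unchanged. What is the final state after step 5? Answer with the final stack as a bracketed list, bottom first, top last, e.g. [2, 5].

[5, 8464]

state after step 1 := [5, 3]
step 2 (PUSH -89): [5, 3, -89]
step 3 (SUB): [5, 92]
step 4 (DUP): [5, 92, 92]
step 5 (MUL): [5, 8464]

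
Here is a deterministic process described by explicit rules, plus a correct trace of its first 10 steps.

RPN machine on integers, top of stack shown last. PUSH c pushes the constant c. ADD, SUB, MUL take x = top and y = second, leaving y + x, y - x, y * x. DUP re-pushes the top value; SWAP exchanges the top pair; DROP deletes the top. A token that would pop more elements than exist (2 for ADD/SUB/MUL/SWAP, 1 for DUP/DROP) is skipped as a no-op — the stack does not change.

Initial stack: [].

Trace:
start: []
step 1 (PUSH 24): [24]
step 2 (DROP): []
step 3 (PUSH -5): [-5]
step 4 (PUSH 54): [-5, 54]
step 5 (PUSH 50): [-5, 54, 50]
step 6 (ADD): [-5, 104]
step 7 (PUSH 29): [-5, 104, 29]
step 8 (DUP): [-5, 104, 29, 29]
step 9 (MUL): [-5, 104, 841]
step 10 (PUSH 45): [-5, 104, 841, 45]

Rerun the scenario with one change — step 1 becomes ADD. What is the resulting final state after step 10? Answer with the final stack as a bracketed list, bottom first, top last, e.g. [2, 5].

(re-executing from step 1 with the substitution; state before step 1: [])
step 1 (ADD): []
step 2 (DROP): []
step 3 (PUSH -5): [-5]
step 4 (PUSH 54): [-5, 54]
step 5 (PUSH 50): [-5, 54, 50]
step 6 (ADD): [-5, 104]
step 7 (PUSH 29): [-5, 104, 29]
step 8 (DUP): [-5, 104, 29, 29]
step 9 (MUL): [-5, 104, 841]
step 10 (PUSH 45): [-5, 104, 841, 45]

[-5, 104, 841, 45]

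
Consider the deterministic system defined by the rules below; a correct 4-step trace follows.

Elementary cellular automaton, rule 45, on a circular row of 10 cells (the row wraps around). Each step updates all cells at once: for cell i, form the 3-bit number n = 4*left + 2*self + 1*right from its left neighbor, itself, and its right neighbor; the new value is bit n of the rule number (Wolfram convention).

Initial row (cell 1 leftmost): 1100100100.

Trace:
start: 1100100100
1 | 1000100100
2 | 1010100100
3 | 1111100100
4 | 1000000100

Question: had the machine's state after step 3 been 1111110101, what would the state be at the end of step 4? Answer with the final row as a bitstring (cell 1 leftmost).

0000001111

state after step 3 := 1111110101
4 | 0000001111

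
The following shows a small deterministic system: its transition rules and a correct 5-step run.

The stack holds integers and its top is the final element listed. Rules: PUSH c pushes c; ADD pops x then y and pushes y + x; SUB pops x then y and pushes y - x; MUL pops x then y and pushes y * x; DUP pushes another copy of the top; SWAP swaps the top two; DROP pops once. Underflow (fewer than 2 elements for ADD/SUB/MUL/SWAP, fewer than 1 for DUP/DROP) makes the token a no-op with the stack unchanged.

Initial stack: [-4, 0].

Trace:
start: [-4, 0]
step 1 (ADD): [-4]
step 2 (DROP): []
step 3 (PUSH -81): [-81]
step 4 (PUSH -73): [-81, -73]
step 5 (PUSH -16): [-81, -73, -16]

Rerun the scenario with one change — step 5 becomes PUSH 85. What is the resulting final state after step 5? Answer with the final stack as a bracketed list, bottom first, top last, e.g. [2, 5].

(re-executing from step 5 with the substitution; state before step 5: [-81, -73])
step 5 (PUSH 85): [-81, -73, 85]

[-81, -73, 85]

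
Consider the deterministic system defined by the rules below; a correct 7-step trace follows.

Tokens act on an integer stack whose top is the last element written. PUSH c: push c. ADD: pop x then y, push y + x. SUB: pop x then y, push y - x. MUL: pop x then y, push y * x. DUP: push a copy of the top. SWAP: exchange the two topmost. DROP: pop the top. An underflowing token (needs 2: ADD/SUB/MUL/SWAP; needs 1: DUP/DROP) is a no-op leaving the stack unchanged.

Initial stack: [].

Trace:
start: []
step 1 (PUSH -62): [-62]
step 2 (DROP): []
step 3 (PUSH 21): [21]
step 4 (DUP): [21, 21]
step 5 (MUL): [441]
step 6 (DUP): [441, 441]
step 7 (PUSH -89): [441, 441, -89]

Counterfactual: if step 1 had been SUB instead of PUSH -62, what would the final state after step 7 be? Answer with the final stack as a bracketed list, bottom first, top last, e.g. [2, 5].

(re-executing from step 1 with the substitution; state before step 1: [])
step 1 (SUB): []
step 2 (DROP): []
step 3 (PUSH 21): [21]
step 4 (DUP): [21, 21]
step 5 (MUL): [441]
step 6 (DUP): [441, 441]
step 7 (PUSH -89): [441, 441, -89]

[441, 441, -89]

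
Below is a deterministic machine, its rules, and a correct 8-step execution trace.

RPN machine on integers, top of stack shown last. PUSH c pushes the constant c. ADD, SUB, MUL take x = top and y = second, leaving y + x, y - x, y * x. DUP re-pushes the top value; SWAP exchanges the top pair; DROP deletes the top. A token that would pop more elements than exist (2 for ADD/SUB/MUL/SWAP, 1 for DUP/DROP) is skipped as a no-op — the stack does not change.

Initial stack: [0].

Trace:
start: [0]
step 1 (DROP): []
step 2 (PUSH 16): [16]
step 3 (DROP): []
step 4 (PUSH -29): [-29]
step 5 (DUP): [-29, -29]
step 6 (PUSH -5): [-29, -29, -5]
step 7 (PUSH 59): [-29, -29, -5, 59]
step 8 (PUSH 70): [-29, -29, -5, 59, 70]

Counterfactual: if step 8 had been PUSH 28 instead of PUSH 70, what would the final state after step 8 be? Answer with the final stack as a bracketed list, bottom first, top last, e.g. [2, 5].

[-29, -29, -5, 59, 28]

(re-executing from step 8 with the substitution; state before step 8: [-29, -29, -5, 59])
step 8 (PUSH 28): [-29, -29, -5, 59, 28]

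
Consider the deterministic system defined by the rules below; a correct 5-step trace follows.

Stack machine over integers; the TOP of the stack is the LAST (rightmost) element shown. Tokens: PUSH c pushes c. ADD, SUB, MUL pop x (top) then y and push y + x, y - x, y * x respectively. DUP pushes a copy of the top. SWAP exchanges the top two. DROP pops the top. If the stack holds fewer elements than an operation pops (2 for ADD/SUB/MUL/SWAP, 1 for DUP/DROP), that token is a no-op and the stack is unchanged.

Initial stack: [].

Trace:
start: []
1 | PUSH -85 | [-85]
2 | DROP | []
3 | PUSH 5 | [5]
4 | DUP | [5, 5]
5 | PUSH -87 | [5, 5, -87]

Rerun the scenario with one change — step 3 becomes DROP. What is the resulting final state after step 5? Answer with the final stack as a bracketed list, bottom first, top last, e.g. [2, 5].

(re-executing from step 3 with the substitution; state before step 3: [])
3 | DROP | []
4 | DUP | []
5 | PUSH -87 | [-87]

[-87]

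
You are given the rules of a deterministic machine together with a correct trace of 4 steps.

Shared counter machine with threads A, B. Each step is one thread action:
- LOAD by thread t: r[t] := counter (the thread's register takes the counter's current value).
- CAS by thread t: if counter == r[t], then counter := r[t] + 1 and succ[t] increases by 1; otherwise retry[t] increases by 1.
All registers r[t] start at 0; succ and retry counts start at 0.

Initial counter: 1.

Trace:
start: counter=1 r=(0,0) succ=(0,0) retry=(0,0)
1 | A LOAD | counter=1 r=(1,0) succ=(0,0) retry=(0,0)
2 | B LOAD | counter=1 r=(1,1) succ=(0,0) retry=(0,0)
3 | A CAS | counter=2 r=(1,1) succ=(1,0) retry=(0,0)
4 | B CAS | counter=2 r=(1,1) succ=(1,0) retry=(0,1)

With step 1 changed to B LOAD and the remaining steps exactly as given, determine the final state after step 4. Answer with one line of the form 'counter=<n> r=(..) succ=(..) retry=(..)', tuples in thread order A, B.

(re-executing from step 1 with the substitution; state before step 1: counter=1 r=(0,0) succ=(0,0) retry=(0,0))
1 | B LOAD | counter=1 r=(0,1) succ=(0,0) retry=(0,0)
2 | B LOAD | counter=1 r=(0,1) succ=(0,0) retry=(0,0)
3 | A CAS | counter=1 r=(0,1) succ=(0,0) retry=(1,0)
4 | B CAS | counter=2 r=(0,1) succ=(0,1) retry=(1,0)

counter=2 r=(0,1) succ=(0,1) retry=(1,0)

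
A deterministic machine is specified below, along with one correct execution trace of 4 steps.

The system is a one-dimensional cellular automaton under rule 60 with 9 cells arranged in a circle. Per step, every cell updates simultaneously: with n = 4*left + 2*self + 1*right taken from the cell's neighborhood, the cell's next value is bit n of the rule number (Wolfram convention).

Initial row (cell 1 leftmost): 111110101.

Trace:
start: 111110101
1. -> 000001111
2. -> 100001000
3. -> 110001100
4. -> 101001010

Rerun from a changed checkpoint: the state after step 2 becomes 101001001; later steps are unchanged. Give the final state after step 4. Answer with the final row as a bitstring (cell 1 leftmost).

state after step 2 := 101001001
3. -> 011101101
4. -> 110011011

110011011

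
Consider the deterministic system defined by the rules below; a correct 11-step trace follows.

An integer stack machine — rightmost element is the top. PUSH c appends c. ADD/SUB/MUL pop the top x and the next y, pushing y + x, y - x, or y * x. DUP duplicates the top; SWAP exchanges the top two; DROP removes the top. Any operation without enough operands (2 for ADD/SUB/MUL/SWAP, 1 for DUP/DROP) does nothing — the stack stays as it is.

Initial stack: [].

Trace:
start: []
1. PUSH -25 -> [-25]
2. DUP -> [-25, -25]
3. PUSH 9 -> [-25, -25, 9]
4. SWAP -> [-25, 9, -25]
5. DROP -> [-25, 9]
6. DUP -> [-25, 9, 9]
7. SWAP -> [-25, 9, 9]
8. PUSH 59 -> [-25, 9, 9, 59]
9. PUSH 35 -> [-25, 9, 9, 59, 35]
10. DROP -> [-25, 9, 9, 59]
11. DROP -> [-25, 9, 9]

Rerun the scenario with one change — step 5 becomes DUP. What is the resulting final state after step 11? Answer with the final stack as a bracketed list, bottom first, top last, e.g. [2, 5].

[-25, 9, -25, -25, -25]

(re-executing from step 5 with the substitution; state before step 5: [-25, 9, -25])
5. DUP -> [-25, 9, -25, -25]
6. DUP -> [-25, 9, -25, -25, -25]
7. SWAP -> [-25, 9, -25, -25, -25]
8. PUSH 59 -> [-25, 9, -25, -25, -25, 59]
9. PUSH 35 -> [-25, 9, -25, -25, -25, 59, 35]
10. DROP -> [-25, 9, -25, -25, -25, 59]
11. DROP -> [-25, 9, -25, -25, -25]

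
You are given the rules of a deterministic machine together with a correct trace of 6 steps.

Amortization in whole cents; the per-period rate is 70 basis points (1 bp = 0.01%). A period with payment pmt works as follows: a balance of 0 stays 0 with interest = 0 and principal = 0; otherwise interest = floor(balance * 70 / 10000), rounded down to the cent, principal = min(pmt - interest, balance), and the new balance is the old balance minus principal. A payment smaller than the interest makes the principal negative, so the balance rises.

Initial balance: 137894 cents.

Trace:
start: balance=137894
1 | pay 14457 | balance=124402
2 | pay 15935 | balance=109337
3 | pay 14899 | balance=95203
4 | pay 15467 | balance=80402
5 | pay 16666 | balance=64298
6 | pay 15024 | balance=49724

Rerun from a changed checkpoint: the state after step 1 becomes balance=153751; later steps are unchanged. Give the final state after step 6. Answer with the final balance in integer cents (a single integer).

80115

state after step 1 := balance=153751
2 | pay 15935 | balance=138892
3 | pay 14899 | balance=124965
4 | pay 15467 | balance=110372
5 | pay 16666 | balance=94478
6 | pay 15024 | balance=80115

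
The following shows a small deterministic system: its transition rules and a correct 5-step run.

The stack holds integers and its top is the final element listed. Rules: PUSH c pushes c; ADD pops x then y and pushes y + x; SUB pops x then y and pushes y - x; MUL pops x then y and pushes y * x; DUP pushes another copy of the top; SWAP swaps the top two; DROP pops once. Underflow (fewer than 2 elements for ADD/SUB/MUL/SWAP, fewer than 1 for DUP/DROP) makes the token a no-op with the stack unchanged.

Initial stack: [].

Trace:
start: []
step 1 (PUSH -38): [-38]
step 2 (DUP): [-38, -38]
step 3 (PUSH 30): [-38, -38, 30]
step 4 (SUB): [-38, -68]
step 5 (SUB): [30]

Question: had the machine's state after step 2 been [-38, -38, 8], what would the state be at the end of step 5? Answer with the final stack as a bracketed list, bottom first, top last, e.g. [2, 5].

[-38, -16]

state after step 2 := [-38, -38, 8]
step 3 (PUSH 30): [-38, -38, 8, 30]
step 4 (SUB): [-38, -38, -22]
step 5 (SUB): [-38, -16]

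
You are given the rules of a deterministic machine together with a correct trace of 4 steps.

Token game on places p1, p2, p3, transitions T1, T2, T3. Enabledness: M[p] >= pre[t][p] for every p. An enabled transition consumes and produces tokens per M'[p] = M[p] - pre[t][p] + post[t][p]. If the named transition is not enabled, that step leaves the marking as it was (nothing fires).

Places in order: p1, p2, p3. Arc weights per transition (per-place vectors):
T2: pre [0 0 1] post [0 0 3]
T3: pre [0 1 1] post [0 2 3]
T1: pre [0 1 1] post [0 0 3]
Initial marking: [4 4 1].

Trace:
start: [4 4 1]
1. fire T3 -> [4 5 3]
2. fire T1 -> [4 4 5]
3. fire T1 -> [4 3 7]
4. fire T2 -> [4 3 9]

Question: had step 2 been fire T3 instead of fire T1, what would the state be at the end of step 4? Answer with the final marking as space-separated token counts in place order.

(re-executing from step 2 with the substitution; state before step 2: [4 5 3])
2. fire T3 -> [4 6 5]
3. fire T1 -> [4 5 7]
4. fire T2 -> [4 5 9]

4 5 9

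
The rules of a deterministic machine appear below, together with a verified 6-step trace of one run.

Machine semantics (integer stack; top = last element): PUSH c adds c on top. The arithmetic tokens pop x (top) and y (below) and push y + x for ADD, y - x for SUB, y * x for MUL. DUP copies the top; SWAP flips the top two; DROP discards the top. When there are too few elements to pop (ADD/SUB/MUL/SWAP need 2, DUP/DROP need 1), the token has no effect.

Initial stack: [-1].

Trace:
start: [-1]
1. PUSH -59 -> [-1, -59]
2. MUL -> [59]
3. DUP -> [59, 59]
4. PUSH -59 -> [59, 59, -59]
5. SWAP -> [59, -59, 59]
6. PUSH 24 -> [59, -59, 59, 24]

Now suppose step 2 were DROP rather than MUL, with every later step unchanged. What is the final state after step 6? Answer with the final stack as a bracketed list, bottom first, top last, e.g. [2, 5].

[-1, -59, -1, 24]

(re-executing from step 2 with the substitution; state before step 2: [-1, -59])
2. DROP -> [-1]
3. DUP -> [-1, -1]
4. PUSH -59 -> [-1, -1, -59]
5. SWAP -> [-1, -59, -1]
6. PUSH 24 -> [-1, -59, -1, 24]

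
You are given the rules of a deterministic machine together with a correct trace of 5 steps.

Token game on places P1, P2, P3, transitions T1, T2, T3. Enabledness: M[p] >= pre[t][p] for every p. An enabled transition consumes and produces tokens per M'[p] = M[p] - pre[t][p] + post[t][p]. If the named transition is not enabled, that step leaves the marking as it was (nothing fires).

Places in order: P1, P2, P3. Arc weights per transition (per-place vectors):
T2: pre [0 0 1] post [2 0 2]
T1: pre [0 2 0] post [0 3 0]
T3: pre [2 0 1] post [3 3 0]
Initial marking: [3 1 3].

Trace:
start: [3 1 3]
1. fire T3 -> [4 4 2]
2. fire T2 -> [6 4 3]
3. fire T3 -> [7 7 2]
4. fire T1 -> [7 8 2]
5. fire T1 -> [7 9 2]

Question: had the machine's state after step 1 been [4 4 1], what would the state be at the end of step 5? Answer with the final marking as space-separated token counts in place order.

state after step 1 := [4 4 1]
2. fire T2 -> [6 4 2]
3. fire T3 -> [7 7 1]
4. fire T1 -> [7 8 1]
5. fire T1 -> [7 9 1]

7 9 1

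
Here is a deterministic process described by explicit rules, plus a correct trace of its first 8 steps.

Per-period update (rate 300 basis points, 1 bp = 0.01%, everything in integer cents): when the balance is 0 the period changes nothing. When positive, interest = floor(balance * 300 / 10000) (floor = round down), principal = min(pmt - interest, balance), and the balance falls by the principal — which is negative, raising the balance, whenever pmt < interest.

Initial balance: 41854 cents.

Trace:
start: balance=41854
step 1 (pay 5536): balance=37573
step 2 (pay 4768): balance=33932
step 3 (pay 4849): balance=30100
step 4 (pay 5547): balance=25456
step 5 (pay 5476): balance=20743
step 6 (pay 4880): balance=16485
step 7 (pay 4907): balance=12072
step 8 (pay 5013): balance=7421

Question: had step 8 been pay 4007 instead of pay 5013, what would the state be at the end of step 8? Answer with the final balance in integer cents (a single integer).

(re-executing from step 8 with the substitution; state before step 8: balance=12072)
step 8 (pay 4007): balance=8427

8427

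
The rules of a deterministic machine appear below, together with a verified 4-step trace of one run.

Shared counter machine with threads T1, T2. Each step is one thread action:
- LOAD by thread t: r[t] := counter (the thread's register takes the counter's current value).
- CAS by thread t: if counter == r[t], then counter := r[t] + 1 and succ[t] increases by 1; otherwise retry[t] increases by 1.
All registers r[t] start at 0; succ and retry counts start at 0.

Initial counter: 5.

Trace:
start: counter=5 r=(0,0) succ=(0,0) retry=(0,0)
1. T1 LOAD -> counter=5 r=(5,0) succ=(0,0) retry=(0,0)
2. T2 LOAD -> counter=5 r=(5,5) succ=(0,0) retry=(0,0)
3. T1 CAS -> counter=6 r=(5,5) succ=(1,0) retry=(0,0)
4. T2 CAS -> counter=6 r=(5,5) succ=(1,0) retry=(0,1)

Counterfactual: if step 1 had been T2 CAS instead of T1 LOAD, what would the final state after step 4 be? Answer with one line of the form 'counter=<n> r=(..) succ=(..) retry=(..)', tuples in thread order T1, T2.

counter=6 r=(0,5) succ=(0,1) retry=(1,1)

(re-executing from step 1 with the substitution; state before step 1: counter=5 r=(0,0) succ=(0,0) retry=(0,0))
1. T2 CAS -> counter=5 r=(0,0) succ=(0,0) retry=(0,1)
2. T2 LOAD -> counter=5 r=(0,5) succ=(0,0) retry=(0,1)
3. T1 CAS -> counter=5 r=(0,5) succ=(0,0) retry=(1,1)
4. T2 CAS -> counter=6 r=(0,5) succ=(0,1) retry=(1,1)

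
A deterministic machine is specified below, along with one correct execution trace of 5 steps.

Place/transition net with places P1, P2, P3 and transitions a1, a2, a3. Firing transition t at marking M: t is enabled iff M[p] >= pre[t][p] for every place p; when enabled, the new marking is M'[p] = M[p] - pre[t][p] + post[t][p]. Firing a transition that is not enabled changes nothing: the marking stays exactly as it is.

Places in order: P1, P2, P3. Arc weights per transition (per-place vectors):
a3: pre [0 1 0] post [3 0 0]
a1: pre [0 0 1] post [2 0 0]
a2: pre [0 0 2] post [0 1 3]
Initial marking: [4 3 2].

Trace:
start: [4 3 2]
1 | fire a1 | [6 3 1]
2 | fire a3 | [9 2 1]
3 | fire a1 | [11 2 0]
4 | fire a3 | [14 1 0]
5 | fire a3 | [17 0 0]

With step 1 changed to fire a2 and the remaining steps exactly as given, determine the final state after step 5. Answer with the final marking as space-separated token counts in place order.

15 1 2

(re-executing from step 1 with the substitution; state before step 1: [4 3 2])
1 | fire a2 | [4 4 3]
2 | fire a3 | [7 3 3]
3 | fire a1 | [9 3 2]
4 | fire a3 | [12 2 2]
5 | fire a3 | [15 1 2]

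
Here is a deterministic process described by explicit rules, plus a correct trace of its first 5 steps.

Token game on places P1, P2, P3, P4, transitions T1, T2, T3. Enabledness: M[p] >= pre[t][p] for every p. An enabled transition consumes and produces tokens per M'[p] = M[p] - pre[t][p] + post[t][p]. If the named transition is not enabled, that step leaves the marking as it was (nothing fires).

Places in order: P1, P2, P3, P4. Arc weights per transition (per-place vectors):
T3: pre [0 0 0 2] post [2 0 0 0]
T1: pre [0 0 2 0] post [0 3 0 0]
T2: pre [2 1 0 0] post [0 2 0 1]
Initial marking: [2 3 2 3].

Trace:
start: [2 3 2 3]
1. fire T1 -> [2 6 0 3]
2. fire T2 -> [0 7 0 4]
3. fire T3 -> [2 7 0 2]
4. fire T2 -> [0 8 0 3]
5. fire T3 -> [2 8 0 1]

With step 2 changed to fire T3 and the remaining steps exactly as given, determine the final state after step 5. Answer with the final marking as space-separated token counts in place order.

(re-executing from step 2 with the substitution; state before step 2: [2 6 0 3])
2. fire T3 -> [4 6 0 1]
3. fire T3 -> [4 6 0 1]
4. fire T2 -> [2 7 0 2]
5. fire T3 -> [4 7 0 0]

4 7 0 0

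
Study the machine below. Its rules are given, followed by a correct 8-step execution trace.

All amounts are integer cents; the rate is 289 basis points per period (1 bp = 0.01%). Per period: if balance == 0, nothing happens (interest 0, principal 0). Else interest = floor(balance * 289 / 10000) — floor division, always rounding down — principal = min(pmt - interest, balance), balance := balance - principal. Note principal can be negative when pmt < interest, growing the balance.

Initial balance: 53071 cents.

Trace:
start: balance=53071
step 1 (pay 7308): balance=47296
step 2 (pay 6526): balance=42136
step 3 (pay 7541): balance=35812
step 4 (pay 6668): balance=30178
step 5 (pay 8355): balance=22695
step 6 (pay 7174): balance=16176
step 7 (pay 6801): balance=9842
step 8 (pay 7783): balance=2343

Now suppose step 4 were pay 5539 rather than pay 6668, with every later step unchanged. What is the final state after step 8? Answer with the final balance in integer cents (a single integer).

(re-executing from step 4 with the substitution; state before step 4: balance=35812)
step 4 (pay 5539): balance=31307
step 5 (pay 8355): balance=23856
step 6 (pay 7174): balance=17371
step 7 (pay 6801): balance=11072
step 8 (pay 7783): balance=3608

3608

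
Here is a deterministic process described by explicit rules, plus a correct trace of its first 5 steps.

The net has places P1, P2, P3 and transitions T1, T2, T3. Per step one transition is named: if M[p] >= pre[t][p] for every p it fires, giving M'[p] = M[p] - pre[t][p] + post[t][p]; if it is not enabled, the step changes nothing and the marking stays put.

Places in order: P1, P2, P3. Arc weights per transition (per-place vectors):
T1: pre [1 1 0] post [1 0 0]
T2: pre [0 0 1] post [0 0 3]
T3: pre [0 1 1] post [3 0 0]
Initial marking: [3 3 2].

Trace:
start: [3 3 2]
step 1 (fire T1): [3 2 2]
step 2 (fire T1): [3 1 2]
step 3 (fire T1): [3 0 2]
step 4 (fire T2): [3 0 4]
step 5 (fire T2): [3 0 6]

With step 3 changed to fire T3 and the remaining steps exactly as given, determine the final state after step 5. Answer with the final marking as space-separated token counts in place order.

(re-executing from step 3 with the substitution; state before step 3: [3 1 2])
step 3 (fire T3): [6 0 1]
step 4 (fire T2): [6 0 3]
step 5 (fire T2): [6 0 5]

6 0 5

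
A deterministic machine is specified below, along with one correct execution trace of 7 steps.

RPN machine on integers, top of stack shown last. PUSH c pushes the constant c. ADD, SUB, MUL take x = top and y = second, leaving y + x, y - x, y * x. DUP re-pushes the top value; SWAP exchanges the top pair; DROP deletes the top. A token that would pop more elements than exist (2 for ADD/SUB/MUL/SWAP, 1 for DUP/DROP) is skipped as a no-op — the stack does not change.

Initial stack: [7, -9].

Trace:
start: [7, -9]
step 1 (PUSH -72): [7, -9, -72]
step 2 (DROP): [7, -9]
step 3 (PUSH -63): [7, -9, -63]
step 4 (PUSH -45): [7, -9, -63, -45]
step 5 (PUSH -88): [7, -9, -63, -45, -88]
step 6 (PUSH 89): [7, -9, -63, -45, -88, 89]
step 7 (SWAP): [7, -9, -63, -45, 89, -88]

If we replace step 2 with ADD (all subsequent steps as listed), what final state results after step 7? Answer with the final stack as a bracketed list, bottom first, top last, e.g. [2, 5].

[7, -81, -63, -45, 89, -88]

(re-executing from step 2 with the substitution; state before step 2: [7, -9, -72])
step 2 (ADD): [7, -81]
step 3 (PUSH -63): [7, -81, -63]
step 4 (PUSH -45): [7, -81, -63, -45]
step 5 (PUSH -88): [7, -81, -63, -45, -88]
step 6 (PUSH 89): [7, -81, -63, -45, -88, 89]
step 7 (SWAP): [7, -81, -63, -45, 89, -88]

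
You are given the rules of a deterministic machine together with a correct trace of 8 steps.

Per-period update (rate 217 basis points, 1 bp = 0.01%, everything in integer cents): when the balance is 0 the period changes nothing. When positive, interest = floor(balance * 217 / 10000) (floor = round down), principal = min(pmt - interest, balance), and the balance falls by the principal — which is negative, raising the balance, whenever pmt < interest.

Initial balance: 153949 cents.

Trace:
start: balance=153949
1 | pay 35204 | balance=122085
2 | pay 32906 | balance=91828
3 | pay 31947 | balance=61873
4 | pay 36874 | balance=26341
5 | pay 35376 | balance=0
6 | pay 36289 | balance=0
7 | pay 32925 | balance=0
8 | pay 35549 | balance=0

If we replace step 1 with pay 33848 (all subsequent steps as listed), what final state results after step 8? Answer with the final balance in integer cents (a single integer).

(re-executing from step 1 with the substitution; state before step 1: balance=153949)
1 | pay 33848 | balance=123441
2 | pay 32906 | balance=93213
3 | pay 31947 | balance=63288
4 | pay 36874 | balance=27787
5 | pay 35376 | balance=0
6 | pay 36289 | balance=0
7 | pay 32925 | balance=0
8 | pay 35549 | balance=0

0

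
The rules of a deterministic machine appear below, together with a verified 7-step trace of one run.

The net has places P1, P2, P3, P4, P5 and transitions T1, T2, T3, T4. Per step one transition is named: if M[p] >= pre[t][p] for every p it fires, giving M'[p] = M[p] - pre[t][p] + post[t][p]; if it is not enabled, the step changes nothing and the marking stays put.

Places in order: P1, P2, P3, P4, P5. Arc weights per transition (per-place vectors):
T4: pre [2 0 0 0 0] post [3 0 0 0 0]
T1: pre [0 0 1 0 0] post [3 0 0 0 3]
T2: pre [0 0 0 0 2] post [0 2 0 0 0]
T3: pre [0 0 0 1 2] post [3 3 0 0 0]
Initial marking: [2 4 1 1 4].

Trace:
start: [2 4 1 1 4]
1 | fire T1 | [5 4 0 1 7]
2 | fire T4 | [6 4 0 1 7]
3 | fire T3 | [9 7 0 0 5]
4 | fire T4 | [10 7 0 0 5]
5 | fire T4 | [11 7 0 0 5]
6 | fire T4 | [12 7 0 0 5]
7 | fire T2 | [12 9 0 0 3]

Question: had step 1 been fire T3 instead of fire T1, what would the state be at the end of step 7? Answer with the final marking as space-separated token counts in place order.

(re-executing from step 1 with the substitution; state before step 1: [2 4 1 1 4])
1 | fire T3 | [5 7 1 0 2]
2 | fire T4 | [6 7 1 0 2]
3 | fire T3 | [6 7 1 0 2]
4 | fire T4 | [7 7 1 0 2]
5 | fire T4 | [8 7 1 0 2]
6 | fire T4 | [9 7 1 0 2]
7 | fire T2 | [9 9 1 0 0]

9 9 1 0 0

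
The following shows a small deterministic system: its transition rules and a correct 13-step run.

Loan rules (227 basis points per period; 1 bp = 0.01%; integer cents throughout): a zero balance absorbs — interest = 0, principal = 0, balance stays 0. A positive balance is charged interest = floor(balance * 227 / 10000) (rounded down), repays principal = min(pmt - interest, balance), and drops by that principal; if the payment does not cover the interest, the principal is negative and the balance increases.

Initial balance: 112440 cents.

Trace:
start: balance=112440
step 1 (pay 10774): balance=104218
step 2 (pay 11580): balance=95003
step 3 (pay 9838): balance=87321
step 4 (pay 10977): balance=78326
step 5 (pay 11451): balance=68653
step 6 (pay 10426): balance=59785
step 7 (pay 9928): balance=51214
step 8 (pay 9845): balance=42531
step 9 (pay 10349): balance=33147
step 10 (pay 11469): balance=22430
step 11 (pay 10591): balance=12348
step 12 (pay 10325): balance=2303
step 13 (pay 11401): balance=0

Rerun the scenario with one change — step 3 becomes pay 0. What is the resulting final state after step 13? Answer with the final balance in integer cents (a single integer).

(re-executing from step 3 with the substitution; state before step 3: balance=95003)
step 3 (pay 0): balance=97159
step 4 (pay 10977): balance=88387
step 5 (pay 11451): balance=78942
step 6 (pay 10426): balance=70307
step 7 (pay 9928): balance=61974
step 8 (pay 9845): balance=53535
step 9 (pay 10349): balance=44401
step 10 (pay 11469): balance=33939
step 11 (pay 10591): balance=24118
step 12 (pay 10325): balance=14340
step 13 (pay 11401): balance=3264

3264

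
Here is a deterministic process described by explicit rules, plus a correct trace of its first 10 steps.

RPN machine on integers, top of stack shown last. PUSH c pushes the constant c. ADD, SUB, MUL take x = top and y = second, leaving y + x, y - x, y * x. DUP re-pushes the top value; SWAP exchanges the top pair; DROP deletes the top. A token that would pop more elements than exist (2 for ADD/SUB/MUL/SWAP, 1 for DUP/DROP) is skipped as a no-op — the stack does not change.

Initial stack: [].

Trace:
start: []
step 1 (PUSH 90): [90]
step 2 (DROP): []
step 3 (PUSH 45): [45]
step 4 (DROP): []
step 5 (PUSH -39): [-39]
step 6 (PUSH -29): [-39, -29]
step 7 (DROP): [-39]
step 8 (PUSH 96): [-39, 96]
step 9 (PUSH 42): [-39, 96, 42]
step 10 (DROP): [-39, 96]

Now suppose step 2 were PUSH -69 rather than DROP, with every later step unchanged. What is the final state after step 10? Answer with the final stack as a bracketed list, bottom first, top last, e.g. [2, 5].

(re-executing from step 2 with the substitution; state before step 2: [90])
step 2 (PUSH -69): [90, -69]
step 3 (PUSH 45): [90, -69, 45]
step 4 (DROP): [90, -69]
step 5 (PUSH -39): [90, -69, -39]
step 6 (PUSH -29): [90, -69, -39, -29]
step 7 (DROP): [90, -69, -39]
step 8 (PUSH 96): [90, -69, -39, 96]
step 9 (PUSH 42): [90, -69, -39, 96, 42]
step 10 (DROP): [90, -69, -39, 96]

[90, -69, -39, 96]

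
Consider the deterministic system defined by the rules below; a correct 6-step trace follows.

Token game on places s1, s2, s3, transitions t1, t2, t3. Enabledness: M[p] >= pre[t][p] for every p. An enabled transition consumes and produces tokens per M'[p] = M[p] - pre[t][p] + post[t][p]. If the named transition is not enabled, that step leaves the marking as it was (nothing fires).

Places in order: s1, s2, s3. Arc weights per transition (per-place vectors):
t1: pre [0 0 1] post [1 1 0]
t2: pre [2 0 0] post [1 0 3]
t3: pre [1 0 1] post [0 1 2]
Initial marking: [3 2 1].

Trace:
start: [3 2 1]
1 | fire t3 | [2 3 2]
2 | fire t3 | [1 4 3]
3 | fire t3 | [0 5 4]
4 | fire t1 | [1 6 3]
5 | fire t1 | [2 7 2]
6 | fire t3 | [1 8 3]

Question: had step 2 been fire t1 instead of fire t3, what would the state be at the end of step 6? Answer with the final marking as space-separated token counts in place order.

(re-executing from step 2 with the substitution; state before step 2: [2 3 2])
2 | fire t1 | [3 4 1]
3 | fire t3 | [2 5 2]
4 | fire t1 | [3 6 1]
5 | fire t1 | [4 7 0]
6 | fire t3 | [4 7 0]

4 7 0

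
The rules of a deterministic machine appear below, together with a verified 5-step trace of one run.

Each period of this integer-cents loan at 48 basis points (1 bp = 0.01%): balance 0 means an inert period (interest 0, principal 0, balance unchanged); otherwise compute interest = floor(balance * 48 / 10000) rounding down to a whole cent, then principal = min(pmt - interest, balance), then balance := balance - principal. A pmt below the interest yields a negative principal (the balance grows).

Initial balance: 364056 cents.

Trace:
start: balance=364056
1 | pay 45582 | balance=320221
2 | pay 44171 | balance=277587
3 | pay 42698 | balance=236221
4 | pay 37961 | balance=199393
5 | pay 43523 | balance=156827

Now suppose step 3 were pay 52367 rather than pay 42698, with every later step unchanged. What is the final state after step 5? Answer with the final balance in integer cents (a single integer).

147065

(re-executing from step 3 with the substitution; state before step 3: balance=277587)
3 | pay 52367 | balance=226552
4 | pay 37961 | balance=189678
5 | pay 43523 | balance=147065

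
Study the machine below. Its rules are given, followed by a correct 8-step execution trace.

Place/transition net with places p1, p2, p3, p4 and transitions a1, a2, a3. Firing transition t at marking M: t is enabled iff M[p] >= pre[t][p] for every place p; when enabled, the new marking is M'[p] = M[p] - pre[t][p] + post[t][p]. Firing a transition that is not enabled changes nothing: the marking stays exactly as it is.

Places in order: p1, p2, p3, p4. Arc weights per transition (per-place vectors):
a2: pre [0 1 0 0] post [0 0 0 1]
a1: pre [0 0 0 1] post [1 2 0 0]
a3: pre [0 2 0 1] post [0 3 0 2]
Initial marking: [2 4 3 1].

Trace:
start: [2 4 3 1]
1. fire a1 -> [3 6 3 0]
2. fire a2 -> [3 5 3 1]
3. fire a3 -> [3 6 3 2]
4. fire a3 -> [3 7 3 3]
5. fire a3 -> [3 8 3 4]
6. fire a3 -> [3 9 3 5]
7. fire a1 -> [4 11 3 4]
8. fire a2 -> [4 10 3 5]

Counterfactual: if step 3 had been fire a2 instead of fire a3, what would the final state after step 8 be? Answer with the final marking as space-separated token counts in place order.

4 8 3 5

(re-executing from step 3 with the substitution; state before step 3: [3 5 3 1])
3. fire a2 -> [3 4 3 2]
4. fire a3 -> [3 5 3 3]
5. fire a3 -> [3 6 3 4]
6. fire a3 -> [3 7 3 5]
7. fire a1 -> [4 9 3 4]
8. fire a2 -> [4 8 3 5]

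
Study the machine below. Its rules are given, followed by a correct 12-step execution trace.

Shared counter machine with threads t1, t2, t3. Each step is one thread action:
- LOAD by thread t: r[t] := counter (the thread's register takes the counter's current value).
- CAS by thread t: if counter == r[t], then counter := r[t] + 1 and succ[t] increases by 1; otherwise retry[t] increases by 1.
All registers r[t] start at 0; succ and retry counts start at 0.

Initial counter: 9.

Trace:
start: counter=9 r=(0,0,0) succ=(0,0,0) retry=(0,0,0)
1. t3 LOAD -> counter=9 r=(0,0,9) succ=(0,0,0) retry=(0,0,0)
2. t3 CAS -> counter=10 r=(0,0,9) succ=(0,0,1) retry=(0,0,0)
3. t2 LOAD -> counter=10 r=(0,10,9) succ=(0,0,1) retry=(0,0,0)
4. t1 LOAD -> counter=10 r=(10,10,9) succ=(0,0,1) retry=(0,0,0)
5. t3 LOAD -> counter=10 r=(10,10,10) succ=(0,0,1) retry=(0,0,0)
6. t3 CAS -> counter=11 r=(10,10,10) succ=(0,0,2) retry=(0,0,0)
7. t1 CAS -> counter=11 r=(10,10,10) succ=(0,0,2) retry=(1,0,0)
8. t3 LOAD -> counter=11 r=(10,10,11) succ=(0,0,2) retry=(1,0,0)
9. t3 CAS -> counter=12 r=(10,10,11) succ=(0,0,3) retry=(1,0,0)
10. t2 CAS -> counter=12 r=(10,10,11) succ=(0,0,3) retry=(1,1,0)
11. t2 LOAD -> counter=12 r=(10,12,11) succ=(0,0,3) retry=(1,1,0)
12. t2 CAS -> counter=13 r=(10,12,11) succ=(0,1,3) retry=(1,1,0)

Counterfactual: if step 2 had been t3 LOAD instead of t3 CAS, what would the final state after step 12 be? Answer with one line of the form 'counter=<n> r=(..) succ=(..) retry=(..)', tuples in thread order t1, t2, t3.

(re-executing from step 2 with the substitution; state before step 2: counter=9 r=(0,0,9) succ=(0,0,0) retry=(0,0,0))
2. t3 LOAD -> counter=9 r=(0,0,9) succ=(0,0,0) retry=(0,0,0)
3. t2 LOAD -> counter=9 r=(0,9,9) succ=(0,0,0) retry=(0,0,0)
4. t1 LOAD -> counter=9 r=(9,9,9) succ=(0,0,0) retry=(0,0,0)
5. t3 LOAD -> counter=9 r=(9,9,9) succ=(0,0,0) retry=(0,0,0)
6. t3 CAS -> counter=10 r=(9,9,9) succ=(0,0,1) retry=(0,0,0)
7. t1 CAS -> counter=10 r=(9,9,9) succ=(0,0,1) retry=(1,0,0)
8. t3 LOAD -> counter=10 r=(9,9,10) succ=(0,0,1) retry=(1,0,0)
9. t3 CAS -> counter=11 r=(9,9,10) succ=(0,0,2) retry=(1,0,0)
10. t2 CAS -> counter=11 r=(9,9,10) succ=(0,0,2) retry=(1,1,0)
11. t2 LOAD -> counter=11 r=(9,11,10) succ=(0,0,2) retry=(1,1,0)
12. t2 CAS -> counter=12 r=(9,11,10) succ=(0,1,2) retry=(1,1,0)

counter=12 r=(9,11,10) succ=(0,1,2) retry=(1,1,0)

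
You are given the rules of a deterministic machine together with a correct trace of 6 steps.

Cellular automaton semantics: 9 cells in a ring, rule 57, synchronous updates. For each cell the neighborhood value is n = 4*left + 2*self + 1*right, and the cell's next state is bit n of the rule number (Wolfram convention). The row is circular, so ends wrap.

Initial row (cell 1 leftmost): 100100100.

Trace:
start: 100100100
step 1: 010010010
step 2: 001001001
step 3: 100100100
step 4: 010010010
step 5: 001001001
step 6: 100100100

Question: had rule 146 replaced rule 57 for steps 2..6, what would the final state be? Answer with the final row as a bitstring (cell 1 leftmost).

(re-executing steps 2..6 under rule 146; state before step 2: 010010010)
step 2: 101101101
step 3: 000000000
step 4: 000000000
step 5: 000000000
step 6: 000000000

000000000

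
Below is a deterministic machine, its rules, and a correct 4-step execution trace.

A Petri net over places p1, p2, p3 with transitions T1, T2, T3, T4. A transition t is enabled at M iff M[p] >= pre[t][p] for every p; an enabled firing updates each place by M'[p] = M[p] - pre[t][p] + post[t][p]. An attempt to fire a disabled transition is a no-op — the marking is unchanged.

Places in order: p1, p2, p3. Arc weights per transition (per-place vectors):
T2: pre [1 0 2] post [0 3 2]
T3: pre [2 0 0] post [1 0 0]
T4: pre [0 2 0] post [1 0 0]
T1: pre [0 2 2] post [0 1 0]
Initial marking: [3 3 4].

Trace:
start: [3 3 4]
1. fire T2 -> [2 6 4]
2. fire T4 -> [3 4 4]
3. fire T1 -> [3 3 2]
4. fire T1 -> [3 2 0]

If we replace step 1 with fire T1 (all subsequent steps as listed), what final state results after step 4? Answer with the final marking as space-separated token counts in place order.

4 0 2

(re-executing from step 1 with the substitution; state before step 1: [3 3 4])
1. fire T1 -> [3 2 2]
2. fire T4 -> [4 0 2]
3. fire T1 -> [4 0 2]
4. fire T1 -> [4 0 2]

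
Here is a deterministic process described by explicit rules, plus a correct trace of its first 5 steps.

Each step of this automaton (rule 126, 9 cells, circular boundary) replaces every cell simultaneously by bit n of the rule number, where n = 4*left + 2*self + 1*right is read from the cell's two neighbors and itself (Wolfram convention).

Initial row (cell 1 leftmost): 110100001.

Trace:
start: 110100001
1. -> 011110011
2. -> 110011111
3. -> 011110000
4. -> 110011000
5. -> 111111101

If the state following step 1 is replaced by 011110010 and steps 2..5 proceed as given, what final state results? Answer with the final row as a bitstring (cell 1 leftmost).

111111101

state after step 1 := 011110010
2. -> 110011111
3. -> 011110000
4. -> 110011000
5. -> 111111101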